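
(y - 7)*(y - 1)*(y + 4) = y^3 - 4*y^2 - 25*y + 28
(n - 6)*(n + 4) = n^2 - 2*n - 24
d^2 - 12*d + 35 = (d - 7)*(d - 5)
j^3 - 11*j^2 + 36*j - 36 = (j - 6)*(j - 3)*(j - 2)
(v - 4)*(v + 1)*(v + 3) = v^3 - 13*v - 12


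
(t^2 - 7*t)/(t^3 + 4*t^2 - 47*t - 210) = t/(t^2 + 11*t + 30)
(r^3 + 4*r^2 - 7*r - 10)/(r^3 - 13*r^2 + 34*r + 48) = (r^2 + 3*r - 10)/(r^2 - 14*r + 48)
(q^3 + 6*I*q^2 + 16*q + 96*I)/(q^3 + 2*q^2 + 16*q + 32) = (q + 6*I)/(q + 2)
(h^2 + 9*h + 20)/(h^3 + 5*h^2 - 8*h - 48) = (h + 5)/(h^2 + h - 12)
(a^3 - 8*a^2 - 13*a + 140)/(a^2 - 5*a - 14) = (a^2 - a - 20)/(a + 2)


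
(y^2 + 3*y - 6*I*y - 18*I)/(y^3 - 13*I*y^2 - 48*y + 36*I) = (y + 3)/(y^2 - 7*I*y - 6)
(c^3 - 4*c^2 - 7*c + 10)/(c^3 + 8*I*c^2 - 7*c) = (c^3 - 4*c^2 - 7*c + 10)/(c*(c^2 + 8*I*c - 7))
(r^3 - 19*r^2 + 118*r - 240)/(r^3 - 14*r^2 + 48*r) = (r - 5)/r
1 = 1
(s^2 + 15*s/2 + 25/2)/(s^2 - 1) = (2*s^2 + 15*s + 25)/(2*(s^2 - 1))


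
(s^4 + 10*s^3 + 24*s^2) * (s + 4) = s^5 + 14*s^4 + 64*s^3 + 96*s^2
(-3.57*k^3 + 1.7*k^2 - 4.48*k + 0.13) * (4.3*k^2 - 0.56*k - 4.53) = -15.351*k^5 + 9.3092*k^4 - 4.0439*k^3 - 4.6332*k^2 + 20.2216*k - 0.5889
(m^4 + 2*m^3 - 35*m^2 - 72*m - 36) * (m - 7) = m^5 - 5*m^4 - 49*m^3 + 173*m^2 + 468*m + 252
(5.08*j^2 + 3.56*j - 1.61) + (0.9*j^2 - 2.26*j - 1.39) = 5.98*j^2 + 1.3*j - 3.0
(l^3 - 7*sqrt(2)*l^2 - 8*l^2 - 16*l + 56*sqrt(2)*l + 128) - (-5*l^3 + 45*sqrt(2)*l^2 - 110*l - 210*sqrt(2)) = 6*l^3 - 52*sqrt(2)*l^2 - 8*l^2 + 56*sqrt(2)*l + 94*l + 128 + 210*sqrt(2)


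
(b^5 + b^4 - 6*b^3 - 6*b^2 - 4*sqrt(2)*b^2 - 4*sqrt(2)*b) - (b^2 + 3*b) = b^5 + b^4 - 6*b^3 - 7*b^2 - 4*sqrt(2)*b^2 - 4*sqrt(2)*b - 3*b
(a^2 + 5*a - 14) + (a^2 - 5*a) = 2*a^2 - 14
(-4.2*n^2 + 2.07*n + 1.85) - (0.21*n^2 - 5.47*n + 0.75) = -4.41*n^2 + 7.54*n + 1.1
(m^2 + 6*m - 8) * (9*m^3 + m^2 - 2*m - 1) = 9*m^5 + 55*m^4 - 68*m^3 - 21*m^2 + 10*m + 8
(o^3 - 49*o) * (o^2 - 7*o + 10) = o^5 - 7*o^4 - 39*o^3 + 343*o^2 - 490*o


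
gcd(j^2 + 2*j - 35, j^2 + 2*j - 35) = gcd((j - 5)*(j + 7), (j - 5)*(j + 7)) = j^2 + 2*j - 35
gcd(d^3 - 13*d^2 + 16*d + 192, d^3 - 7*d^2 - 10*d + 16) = d - 8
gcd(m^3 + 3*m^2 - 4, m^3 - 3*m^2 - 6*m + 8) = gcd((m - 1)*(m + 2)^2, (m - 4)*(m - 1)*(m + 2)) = m^2 + m - 2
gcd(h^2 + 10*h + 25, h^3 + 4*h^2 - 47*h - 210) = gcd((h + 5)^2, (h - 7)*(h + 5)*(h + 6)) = h + 5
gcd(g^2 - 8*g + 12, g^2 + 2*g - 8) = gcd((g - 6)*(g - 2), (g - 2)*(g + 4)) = g - 2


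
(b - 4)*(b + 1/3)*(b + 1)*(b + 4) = b^4 + 4*b^3/3 - 47*b^2/3 - 64*b/3 - 16/3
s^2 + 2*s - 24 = (s - 4)*(s + 6)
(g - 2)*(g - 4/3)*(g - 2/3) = g^3 - 4*g^2 + 44*g/9 - 16/9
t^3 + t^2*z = t^2*(t + z)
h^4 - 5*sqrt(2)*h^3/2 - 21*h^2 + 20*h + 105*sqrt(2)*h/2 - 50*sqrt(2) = (h - 4)*(h - 1)*(h + 5)*(h - 5*sqrt(2)/2)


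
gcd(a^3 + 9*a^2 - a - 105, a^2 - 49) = a + 7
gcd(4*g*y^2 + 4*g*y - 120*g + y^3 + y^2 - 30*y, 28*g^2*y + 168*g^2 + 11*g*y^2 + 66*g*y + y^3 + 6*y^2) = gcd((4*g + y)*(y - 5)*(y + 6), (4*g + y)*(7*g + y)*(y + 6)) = 4*g*y + 24*g + y^2 + 6*y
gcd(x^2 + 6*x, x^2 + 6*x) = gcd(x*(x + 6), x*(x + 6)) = x^2 + 6*x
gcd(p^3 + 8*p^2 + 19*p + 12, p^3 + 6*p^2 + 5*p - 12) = p^2 + 7*p + 12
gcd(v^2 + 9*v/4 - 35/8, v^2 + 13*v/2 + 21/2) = v + 7/2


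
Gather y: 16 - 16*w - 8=8 - 16*w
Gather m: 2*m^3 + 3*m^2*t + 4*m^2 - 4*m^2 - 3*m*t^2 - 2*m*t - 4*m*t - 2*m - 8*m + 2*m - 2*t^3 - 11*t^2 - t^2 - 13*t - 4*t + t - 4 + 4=2*m^3 + 3*m^2*t + m*(-3*t^2 - 6*t - 8) - 2*t^3 - 12*t^2 - 16*t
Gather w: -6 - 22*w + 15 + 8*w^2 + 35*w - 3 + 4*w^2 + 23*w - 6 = 12*w^2 + 36*w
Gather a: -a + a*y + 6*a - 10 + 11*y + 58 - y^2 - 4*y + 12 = a*(y + 5) - y^2 + 7*y + 60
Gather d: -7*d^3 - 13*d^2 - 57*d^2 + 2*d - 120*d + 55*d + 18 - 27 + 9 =-7*d^3 - 70*d^2 - 63*d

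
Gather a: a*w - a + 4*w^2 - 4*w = a*(w - 1) + 4*w^2 - 4*w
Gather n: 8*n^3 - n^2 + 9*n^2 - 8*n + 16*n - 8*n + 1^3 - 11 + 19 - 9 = 8*n^3 + 8*n^2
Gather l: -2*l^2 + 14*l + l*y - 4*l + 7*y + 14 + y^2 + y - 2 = -2*l^2 + l*(y + 10) + y^2 + 8*y + 12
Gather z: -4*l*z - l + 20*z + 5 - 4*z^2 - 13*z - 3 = -l - 4*z^2 + z*(7 - 4*l) + 2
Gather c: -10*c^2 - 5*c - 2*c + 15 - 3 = -10*c^2 - 7*c + 12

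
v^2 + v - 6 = (v - 2)*(v + 3)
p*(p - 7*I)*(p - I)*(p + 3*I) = p^4 - 5*I*p^3 + 17*p^2 - 21*I*p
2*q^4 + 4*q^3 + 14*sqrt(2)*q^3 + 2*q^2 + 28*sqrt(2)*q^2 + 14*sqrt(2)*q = q*(q + 7*sqrt(2))*(sqrt(2)*q + sqrt(2))^2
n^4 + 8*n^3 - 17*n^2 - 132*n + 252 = (n - 3)*(n - 2)*(n + 6)*(n + 7)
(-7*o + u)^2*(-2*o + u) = -98*o^3 + 77*o^2*u - 16*o*u^2 + u^3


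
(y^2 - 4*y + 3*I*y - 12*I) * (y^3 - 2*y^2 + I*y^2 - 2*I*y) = y^5 - 6*y^4 + 4*I*y^4 + 5*y^3 - 24*I*y^3 + 18*y^2 + 32*I*y^2 - 24*y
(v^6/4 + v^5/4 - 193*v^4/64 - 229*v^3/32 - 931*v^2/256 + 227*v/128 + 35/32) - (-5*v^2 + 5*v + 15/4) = v^6/4 + v^5/4 - 193*v^4/64 - 229*v^3/32 + 349*v^2/256 - 413*v/128 - 85/32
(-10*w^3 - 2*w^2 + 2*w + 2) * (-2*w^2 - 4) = 20*w^5 + 4*w^4 + 36*w^3 + 4*w^2 - 8*w - 8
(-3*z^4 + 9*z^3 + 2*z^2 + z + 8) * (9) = -27*z^4 + 81*z^3 + 18*z^2 + 9*z + 72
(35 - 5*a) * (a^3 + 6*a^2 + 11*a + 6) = -5*a^4 + 5*a^3 + 155*a^2 + 355*a + 210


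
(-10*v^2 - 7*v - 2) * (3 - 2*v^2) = 20*v^4 + 14*v^3 - 26*v^2 - 21*v - 6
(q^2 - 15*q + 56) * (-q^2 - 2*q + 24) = -q^4 + 13*q^3 - 2*q^2 - 472*q + 1344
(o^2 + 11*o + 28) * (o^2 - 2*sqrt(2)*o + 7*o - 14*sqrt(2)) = o^4 - 2*sqrt(2)*o^3 + 18*o^3 - 36*sqrt(2)*o^2 + 105*o^2 - 210*sqrt(2)*o + 196*o - 392*sqrt(2)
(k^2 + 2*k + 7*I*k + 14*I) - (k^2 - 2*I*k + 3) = 2*k + 9*I*k - 3 + 14*I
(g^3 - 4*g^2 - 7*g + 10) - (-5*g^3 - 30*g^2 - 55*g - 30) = 6*g^3 + 26*g^2 + 48*g + 40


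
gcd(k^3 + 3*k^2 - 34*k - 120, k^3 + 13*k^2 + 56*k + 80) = k^2 + 9*k + 20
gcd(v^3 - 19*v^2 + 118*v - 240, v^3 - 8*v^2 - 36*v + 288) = v^2 - 14*v + 48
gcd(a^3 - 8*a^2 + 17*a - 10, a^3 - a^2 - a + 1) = a - 1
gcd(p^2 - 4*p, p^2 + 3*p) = p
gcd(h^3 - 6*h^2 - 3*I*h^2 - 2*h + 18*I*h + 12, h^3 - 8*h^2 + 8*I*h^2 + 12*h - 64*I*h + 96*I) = h - 6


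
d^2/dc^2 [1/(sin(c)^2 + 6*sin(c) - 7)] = -(4*sin(c)^3 + 22*sin(c)^2 + 80*sin(c) + 86)/((sin(c) - 1)^2*(sin(c) + 7)^3)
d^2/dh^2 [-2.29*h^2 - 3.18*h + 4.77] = -4.58000000000000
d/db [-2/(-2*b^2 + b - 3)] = 2*(1 - 4*b)/(2*b^2 - b + 3)^2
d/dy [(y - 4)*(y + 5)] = 2*y + 1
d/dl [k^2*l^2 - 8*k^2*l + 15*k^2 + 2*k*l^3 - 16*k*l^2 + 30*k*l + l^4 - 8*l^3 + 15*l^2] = 2*k^2*l - 8*k^2 + 6*k*l^2 - 32*k*l + 30*k + 4*l^3 - 24*l^2 + 30*l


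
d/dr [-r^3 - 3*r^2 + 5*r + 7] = -3*r^2 - 6*r + 5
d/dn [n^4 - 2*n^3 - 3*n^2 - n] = 4*n^3 - 6*n^2 - 6*n - 1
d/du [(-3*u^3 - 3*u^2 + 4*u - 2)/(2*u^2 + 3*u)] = (-6*u^4 - 18*u^3 - 17*u^2 + 8*u + 6)/(u^2*(4*u^2 + 12*u + 9))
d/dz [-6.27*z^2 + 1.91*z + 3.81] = 1.91 - 12.54*z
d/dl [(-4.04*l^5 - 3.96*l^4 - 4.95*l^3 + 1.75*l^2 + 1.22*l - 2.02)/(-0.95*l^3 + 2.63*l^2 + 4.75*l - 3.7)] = (7.676*l^7 - 28.1136*l^6 - 97.5896*l^5 + 6.95399999999999*l^4 + 13.901*l^3 + 54.2919*l^2 - 2.3248*l + 5.081)/(0.9025*l^6 - 4.997*l^5 - 2.1081*l^4 + 32.015*l^3 + 3.1005*l^2 - 35.15*l + 13.69)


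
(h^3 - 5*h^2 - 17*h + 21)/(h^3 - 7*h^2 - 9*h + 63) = (h - 1)/(h - 3)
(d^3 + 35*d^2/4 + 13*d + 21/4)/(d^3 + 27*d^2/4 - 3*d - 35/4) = (4*d + 3)/(4*d - 5)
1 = 1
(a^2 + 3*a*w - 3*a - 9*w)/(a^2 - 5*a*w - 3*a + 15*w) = (-a - 3*w)/(-a + 5*w)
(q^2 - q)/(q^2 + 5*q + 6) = q*(q - 1)/(q^2 + 5*q + 6)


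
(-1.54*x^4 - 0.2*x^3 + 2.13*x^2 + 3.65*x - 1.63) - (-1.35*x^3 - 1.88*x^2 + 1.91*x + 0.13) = -1.54*x^4 + 1.15*x^3 + 4.01*x^2 + 1.74*x - 1.76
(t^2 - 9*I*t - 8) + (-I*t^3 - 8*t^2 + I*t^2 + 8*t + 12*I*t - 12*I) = -I*t^3 - 7*t^2 + I*t^2 + 8*t + 3*I*t - 8 - 12*I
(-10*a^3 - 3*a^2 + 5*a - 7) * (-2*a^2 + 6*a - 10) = 20*a^5 - 54*a^4 + 72*a^3 + 74*a^2 - 92*a + 70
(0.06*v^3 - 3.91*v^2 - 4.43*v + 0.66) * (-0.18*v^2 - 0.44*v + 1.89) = -0.0108*v^5 + 0.6774*v^4 + 2.6312*v^3 - 5.5595*v^2 - 8.6631*v + 1.2474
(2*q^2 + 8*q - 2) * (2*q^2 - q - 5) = 4*q^4 + 14*q^3 - 22*q^2 - 38*q + 10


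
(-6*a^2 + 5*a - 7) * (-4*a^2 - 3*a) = 24*a^4 - 2*a^3 + 13*a^2 + 21*a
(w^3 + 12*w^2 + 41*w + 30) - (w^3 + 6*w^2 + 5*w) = 6*w^2 + 36*w + 30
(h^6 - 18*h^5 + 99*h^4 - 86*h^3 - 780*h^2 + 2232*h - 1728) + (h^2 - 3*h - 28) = h^6 - 18*h^5 + 99*h^4 - 86*h^3 - 779*h^2 + 2229*h - 1756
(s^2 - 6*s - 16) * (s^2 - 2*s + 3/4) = s^4 - 8*s^3 - 13*s^2/4 + 55*s/2 - 12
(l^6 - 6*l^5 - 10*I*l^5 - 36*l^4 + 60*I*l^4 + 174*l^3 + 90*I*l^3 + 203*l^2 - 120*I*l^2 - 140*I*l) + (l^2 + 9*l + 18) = l^6 - 6*l^5 - 10*I*l^5 - 36*l^4 + 60*I*l^4 + 174*l^3 + 90*I*l^3 + 204*l^2 - 120*I*l^2 + 9*l - 140*I*l + 18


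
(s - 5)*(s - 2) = s^2 - 7*s + 10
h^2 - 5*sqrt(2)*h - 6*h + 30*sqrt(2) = (h - 6)*(h - 5*sqrt(2))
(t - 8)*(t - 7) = t^2 - 15*t + 56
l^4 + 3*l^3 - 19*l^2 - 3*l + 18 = (l - 3)*(l - 1)*(l + 1)*(l + 6)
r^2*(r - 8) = r^3 - 8*r^2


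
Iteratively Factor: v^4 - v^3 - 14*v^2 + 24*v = (v)*(v^3 - v^2 - 14*v + 24) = v*(v - 3)*(v^2 + 2*v - 8) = v*(v - 3)*(v + 4)*(v - 2)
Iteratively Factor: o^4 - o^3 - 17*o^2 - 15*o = (o - 5)*(o^3 + 4*o^2 + 3*o) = (o - 5)*(o + 1)*(o^2 + 3*o) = (o - 5)*(o + 1)*(o + 3)*(o)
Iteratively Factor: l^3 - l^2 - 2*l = (l + 1)*(l^2 - 2*l) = (l - 2)*(l + 1)*(l)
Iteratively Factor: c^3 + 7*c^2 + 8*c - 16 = (c + 4)*(c^2 + 3*c - 4) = (c + 4)^2*(c - 1)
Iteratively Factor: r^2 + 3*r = (r + 3)*(r)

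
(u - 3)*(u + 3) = u^2 - 9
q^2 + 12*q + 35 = (q + 5)*(q + 7)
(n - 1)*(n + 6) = n^2 + 5*n - 6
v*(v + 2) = v^2 + 2*v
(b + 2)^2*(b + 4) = b^3 + 8*b^2 + 20*b + 16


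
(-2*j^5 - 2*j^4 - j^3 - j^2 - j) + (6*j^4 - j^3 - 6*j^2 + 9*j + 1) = -2*j^5 + 4*j^4 - 2*j^3 - 7*j^2 + 8*j + 1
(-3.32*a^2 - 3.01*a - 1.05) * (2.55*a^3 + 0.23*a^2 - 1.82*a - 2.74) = -8.466*a^5 - 8.4391*a^4 + 2.6726*a^3 + 14.3335*a^2 + 10.1584*a + 2.877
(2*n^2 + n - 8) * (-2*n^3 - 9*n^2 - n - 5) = -4*n^5 - 20*n^4 + 5*n^3 + 61*n^2 + 3*n + 40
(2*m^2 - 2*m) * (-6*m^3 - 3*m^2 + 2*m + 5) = -12*m^5 + 6*m^4 + 10*m^3 + 6*m^2 - 10*m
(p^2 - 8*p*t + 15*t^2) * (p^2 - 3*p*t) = p^4 - 11*p^3*t + 39*p^2*t^2 - 45*p*t^3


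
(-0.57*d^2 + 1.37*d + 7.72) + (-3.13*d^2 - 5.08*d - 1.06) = -3.7*d^2 - 3.71*d + 6.66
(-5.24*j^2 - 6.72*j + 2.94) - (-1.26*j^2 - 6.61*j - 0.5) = -3.98*j^2 - 0.109999999999999*j + 3.44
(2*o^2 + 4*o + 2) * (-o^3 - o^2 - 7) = -2*o^5 - 6*o^4 - 6*o^3 - 16*o^2 - 28*o - 14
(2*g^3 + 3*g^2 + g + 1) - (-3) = 2*g^3 + 3*g^2 + g + 4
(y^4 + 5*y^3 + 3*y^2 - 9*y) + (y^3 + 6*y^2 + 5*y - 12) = y^4 + 6*y^3 + 9*y^2 - 4*y - 12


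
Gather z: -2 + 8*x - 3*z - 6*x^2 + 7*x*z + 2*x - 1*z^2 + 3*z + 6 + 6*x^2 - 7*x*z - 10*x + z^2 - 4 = 0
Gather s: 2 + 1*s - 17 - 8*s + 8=-7*s - 7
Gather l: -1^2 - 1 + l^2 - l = l^2 - l - 2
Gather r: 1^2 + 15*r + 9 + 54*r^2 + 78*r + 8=54*r^2 + 93*r + 18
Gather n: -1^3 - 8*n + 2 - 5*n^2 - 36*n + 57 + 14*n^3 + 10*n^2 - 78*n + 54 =14*n^3 + 5*n^2 - 122*n + 112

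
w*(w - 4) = w^2 - 4*w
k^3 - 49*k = k*(k - 7)*(k + 7)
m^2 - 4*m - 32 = (m - 8)*(m + 4)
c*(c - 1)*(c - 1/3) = c^3 - 4*c^2/3 + c/3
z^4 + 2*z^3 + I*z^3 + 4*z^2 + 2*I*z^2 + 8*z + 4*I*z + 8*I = (z + 2)*(z - 2*I)*(z + I)*(z + 2*I)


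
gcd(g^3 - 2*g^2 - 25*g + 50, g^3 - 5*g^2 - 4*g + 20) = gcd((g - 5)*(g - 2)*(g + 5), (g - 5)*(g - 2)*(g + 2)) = g^2 - 7*g + 10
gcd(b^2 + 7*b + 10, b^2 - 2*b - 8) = b + 2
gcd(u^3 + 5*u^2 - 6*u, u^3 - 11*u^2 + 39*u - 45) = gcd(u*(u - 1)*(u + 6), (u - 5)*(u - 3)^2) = 1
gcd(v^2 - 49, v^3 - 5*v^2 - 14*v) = v - 7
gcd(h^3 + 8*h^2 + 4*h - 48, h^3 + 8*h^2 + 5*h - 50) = h - 2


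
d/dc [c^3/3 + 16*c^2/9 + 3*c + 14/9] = c^2 + 32*c/9 + 3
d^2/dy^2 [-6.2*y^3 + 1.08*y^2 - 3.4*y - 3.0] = 2.16 - 37.2*y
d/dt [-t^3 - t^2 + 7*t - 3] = -3*t^2 - 2*t + 7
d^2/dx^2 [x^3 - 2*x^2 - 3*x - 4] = 6*x - 4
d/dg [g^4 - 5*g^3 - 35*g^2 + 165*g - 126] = 4*g^3 - 15*g^2 - 70*g + 165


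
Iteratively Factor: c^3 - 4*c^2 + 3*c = (c)*(c^2 - 4*c + 3) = c*(c - 3)*(c - 1)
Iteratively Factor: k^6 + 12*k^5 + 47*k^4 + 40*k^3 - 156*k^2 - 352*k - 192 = (k + 1)*(k^5 + 11*k^4 + 36*k^3 + 4*k^2 - 160*k - 192) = (k + 1)*(k + 4)*(k^4 + 7*k^3 + 8*k^2 - 28*k - 48) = (k + 1)*(k + 3)*(k + 4)*(k^3 + 4*k^2 - 4*k - 16) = (k - 2)*(k + 1)*(k + 3)*(k + 4)*(k^2 + 6*k + 8) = (k - 2)*(k + 1)*(k + 3)*(k + 4)^2*(k + 2)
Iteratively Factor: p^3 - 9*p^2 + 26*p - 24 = (p - 3)*(p^2 - 6*p + 8) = (p - 4)*(p - 3)*(p - 2)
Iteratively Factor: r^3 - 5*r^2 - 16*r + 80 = (r - 4)*(r^2 - r - 20) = (r - 5)*(r - 4)*(r + 4)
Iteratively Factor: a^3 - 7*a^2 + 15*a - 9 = (a - 1)*(a^2 - 6*a + 9) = (a - 3)*(a - 1)*(a - 3)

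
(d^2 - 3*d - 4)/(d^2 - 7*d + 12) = (d + 1)/(d - 3)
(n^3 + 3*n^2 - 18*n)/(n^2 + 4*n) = (n^2 + 3*n - 18)/(n + 4)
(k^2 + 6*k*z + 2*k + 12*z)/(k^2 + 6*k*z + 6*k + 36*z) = (k + 2)/(k + 6)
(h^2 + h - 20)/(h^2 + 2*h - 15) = (h - 4)/(h - 3)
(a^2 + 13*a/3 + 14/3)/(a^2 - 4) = (a + 7/3)/(a - 2)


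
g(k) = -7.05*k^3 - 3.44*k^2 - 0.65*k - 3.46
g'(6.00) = -803.33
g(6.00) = -1654.00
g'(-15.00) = -4656.20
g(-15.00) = 23026.04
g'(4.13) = -389.82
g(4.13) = -561.46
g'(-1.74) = -52.71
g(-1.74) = 24.40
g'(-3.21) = -196.50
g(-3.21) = 196.37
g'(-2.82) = -149.44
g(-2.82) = 129.12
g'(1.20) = -39.36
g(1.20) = -21.38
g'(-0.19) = -0.11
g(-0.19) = -3.41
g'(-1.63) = -45.63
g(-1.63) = 18.99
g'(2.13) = -111.26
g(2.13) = -88.58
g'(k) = -21.15*k^2 - 6.88*k - 0.65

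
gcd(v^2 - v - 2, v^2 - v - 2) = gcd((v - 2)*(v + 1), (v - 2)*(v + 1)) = v^2 - v - 2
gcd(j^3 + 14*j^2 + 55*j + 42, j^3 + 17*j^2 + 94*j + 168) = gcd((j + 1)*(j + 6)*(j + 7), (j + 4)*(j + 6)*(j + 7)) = j^2 + 13*j + 42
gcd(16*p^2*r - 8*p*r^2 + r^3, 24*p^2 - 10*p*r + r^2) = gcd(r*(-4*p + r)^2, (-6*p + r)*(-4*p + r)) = 4*p - r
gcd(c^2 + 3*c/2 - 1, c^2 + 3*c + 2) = c + 2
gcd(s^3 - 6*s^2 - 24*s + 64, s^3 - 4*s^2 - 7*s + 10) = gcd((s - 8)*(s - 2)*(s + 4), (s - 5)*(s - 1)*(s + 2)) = 1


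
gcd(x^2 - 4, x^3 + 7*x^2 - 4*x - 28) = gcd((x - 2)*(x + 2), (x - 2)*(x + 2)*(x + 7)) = x^2 - 4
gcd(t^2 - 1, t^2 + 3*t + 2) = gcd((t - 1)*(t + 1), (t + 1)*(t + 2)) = t + 1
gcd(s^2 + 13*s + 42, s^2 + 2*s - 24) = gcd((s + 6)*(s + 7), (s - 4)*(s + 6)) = s + 6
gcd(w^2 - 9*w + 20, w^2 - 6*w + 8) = w - 4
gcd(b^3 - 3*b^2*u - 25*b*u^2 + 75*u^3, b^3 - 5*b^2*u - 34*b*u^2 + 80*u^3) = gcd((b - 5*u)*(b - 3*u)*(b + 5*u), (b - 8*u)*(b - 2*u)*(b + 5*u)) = b + 5*u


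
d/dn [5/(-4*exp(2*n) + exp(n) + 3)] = (40*exp(n) - 5)*exp(n)/(-4*exp(2*n) + exp(n) + 3)^2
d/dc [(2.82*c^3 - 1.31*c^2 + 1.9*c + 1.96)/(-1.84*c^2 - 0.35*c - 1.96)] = (-5.1888*c^4 - 1.974*c^3 - 12.6271*c^2 + 12.348*c - 3.038)/(3.3856*c^4 + 1.288*c^3 + 7.3353*c^2 + 1.372*c + 3.8416)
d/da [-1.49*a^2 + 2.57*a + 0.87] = 2.57 - 2.98*a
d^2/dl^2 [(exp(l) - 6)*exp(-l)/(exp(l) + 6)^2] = 2*(2*exp(3*l) - 33*exp(2*l) - 72*exp(l) - 108)*exp(-l)/(exp(4*l) + 24*exp(3*l) + 216*exp(2*l) + 864*exp(l) + 1296)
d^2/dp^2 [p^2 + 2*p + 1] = 2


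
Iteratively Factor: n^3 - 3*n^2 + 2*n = (n - 2)*(n^2 - n) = (n - 2)*(n - 1)*(n)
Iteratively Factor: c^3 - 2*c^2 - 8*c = (c - 4)*(c^2 + 2*c) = (c - 4)*(c + 2)*(c)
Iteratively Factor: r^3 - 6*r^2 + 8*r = (r - 2)*(r^2 - 4*r) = (r - 4)*(r - 2)*(r)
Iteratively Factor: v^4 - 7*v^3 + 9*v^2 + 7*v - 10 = (v - 2)*(v^3 - 5*v^2 - v + 5) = (v - 5)*(v - 2)*(v^2 - 1) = (v - 5)*(v - 2)*(v - 1)*(v + 1)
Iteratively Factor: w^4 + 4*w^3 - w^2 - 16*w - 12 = (w - 2)*(w^3 + 6*w^2 + 11*w + 6) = (w - 2)*(w + 3)*(w^2 + 3*w + 2) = (w - 2)*(w + 1)*(w + 3)*(w + 2)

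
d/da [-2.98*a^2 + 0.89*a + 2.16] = 0.89 - 5.96*a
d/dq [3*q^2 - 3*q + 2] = 6*q - 3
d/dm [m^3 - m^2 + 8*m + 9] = 3*m^2 - 2*m + 8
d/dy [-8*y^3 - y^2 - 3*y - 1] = -24*y^2 - 2*y - 3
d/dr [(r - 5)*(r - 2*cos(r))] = r + (r - 5)*(2*sin(r) + 1) - 2*cos(r)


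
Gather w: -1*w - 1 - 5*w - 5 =-6*w - 6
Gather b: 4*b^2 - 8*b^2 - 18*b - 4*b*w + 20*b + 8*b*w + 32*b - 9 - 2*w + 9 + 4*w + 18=-4*b^2 + b*(4*w + 34) + 2*w + 18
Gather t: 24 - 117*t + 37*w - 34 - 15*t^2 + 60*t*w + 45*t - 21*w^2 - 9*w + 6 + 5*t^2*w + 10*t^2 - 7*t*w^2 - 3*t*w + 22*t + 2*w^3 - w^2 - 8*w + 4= t^2*(5*w - 5) + t*(-7*w^2 + 57*w - 50) + 2*w^3 - 22*w^2 + 20*w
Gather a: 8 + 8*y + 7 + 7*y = 15*y + 15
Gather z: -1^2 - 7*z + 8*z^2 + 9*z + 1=8*z^2 + 2*z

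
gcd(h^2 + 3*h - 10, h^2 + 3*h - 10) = h^2 + 3*h - 10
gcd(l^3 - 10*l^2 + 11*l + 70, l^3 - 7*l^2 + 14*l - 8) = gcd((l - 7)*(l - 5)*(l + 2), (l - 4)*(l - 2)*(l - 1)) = 1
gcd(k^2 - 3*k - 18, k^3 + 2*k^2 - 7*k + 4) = 1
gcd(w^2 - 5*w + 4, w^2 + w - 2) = w - 1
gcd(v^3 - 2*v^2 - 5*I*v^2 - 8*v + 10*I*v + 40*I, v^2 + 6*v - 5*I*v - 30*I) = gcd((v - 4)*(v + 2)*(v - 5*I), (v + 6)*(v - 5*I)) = v - 5*I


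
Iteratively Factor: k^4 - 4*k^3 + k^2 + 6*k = (k - 2)*(k^3 - 2*k^2 - 3*k) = (k - 2)*(k + 1)*(k^2 - 3*k) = (k - 3)*(k - 2)*(k + 1)*(k)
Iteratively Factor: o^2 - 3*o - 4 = (o + 1)*(o - 4)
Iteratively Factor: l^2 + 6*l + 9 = (l + 3)*(l + 3)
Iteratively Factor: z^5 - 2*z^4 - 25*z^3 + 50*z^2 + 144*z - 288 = (z - 3)*(z^4 + z^3 - 22*z^2 - 16*z + 96) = (z - 4)*(z - 3)*(z^3 + 5*z^2 - 2*z - 24) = (z - 4)*(z - 3)*(z + 3)*(z^2 + 2*z - 8) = (z - 4)*(z - 3)*(z + 3)*(z + 4)*(z - 2)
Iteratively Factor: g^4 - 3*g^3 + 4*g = (g + 1)*(g^3 - 4*g^2 + 4*g) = g*(g + 1)*(g^2 - 4*g + 4) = g*(g - 2)*(g + 1)*(g - 2)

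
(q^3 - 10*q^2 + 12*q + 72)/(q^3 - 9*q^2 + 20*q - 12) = (q^2 - 4*q - 12)/(q^2 - 3*q + 2)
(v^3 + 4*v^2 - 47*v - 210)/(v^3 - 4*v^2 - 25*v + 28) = (v^2 + 11*v + 30)/(v^2 + 3*v - 4)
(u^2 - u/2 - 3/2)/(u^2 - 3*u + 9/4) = 2*(u + 1)/(2*u - 3)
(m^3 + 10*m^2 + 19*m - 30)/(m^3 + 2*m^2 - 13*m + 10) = (m + 6)/(m - 2)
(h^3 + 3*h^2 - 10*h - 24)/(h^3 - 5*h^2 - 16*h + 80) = (h^2 - h - 6)/(h^2 - 9*h + 20)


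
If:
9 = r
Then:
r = 9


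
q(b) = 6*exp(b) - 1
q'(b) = 6*exp(b)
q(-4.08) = -0.90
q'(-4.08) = 0.10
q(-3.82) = -0.87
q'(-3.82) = 0.13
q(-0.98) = 1.25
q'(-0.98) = 2.25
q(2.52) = 73.57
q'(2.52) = 74.57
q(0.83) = 12.76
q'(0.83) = 13.76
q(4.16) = 383.43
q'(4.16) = 384.43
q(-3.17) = -0.75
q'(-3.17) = 0.25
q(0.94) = 14.36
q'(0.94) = 15.36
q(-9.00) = -1.00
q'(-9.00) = 0.00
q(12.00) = 976527.75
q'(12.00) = 976528.75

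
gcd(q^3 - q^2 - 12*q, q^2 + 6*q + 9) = q + 3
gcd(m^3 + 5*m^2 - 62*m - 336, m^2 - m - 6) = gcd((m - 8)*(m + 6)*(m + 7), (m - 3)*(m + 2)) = 1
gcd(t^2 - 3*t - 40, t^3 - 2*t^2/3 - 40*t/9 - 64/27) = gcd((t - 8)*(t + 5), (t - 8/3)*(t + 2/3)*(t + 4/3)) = 1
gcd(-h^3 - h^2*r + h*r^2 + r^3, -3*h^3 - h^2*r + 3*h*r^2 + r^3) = -h^2 + r^2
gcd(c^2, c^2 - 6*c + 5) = 1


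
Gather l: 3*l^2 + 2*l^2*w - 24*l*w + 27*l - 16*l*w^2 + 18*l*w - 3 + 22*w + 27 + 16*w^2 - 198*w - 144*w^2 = l^2*(2*w + 3) + l*(-16*w^2 - 6*w + 27) - 128*w^2 - 176*w + 24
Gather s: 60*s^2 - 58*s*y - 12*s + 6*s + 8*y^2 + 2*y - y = 60*s^2 + s*(-58*y - 6) + 8*y^2 + y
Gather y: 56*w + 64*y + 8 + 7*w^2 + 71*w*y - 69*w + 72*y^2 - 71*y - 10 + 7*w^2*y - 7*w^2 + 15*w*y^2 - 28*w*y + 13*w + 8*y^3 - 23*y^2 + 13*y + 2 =8*y^3 + y^2*(15*w + 49) + y*(7*w^2 + 43*w + 6)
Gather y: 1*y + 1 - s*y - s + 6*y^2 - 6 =-s + 6*y^2 + y*(1 - s) - 5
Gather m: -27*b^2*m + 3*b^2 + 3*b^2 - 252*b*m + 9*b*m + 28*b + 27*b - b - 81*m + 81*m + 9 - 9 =6*b^2 + 54*b + m*(-27*b^2 - 243*b)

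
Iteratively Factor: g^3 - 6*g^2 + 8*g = (g - 2)*(g^2 - 4*g) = g*(g - 2)*(g - 4)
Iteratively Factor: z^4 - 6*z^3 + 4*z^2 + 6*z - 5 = (z - 1)*(z^3 - 5*z^2 - z + 5) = (z - 5)*(z - 1)*(z^2 - 1) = (z - 5)*(z - 1)^2*(z + 1)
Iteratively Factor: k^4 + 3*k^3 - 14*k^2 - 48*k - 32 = (k + 4)*(k^3 - k^2 - 10*k - 8) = (k - 4)*(k + 4)*(k^2 + 3*k + 2) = (k - 4)*(k + 1)*(k + 4)*(k + 2)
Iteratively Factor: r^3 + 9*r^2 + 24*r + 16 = (r + 1)*(r^2 + 8*r + 16) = (r + 1)*(r + 4)*(r + 4)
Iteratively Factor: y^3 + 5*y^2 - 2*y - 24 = (y - 2)*(y^2 + 7*y + 12) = (y - 2)*(y + 3)*(y + 4)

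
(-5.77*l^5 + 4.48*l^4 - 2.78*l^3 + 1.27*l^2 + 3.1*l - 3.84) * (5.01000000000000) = -28.9077*l^5 + 22.4448*l^4 - 13.9278*l^3 + 6.3627*l^2 + 15.531*l - 19.2384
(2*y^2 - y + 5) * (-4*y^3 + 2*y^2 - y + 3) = -8*y^5 + 8*y^4 - 24*y^3 + 17*y^2 - 8*y + 15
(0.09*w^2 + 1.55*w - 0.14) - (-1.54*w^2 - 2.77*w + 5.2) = 1.63*w^2 + 4.32*w - 5.34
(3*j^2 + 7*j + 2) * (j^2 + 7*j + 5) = 3*j^4 + 28*j^3 + 66*j^2 + 49*j + 10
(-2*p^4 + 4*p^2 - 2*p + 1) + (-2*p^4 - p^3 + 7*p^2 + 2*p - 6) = -4*p^4 - p^3 + 11*p^2 - 5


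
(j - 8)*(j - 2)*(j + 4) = j^3 - 6*j^2 - 24*j + 64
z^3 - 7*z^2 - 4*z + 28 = (z - 7)*(z - 2)*(z + 2)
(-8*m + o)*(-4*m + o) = 32*m^2 - 12*m*o + o^2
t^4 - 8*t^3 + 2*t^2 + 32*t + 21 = (t - 7)*(t - 3)*(t + 1)^2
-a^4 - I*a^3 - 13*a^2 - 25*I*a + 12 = (a - 4*I)*(a + 3*I)*(-I*a + 1)^2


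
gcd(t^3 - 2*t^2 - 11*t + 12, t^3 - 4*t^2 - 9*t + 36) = t^2 - t - 12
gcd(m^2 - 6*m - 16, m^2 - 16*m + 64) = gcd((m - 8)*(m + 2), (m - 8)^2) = m - 8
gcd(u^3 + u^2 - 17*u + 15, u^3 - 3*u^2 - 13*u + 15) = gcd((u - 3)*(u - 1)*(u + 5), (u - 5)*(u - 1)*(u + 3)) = u - 1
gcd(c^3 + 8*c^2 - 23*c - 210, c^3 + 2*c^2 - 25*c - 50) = c - 5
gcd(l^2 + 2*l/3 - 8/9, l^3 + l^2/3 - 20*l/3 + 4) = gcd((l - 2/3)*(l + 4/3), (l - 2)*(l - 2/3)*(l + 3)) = l - 2/3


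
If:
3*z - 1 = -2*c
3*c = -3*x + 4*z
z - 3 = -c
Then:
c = 8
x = -44/3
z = -5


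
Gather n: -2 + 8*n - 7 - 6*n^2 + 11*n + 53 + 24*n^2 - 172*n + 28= 18*n^2 - 153*n + 72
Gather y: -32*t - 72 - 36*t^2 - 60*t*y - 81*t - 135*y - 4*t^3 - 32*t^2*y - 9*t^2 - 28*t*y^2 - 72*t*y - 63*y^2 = -4*t^3 - 45*t^2 - 113*t + y^2*(-28*t - 63) + y*(-32*t^2 - 132*t - 135) - 72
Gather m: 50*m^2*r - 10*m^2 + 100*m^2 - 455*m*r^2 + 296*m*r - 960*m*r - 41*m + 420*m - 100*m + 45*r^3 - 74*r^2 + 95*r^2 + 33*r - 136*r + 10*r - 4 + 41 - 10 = m^2*(50*r + 90) + m*(-455*r^2 - 664*r + 279) + 45*r^3 + 21*r^2 - 93*r + 27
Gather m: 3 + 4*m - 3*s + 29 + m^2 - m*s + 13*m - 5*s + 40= m^2 + m*(17 - s) - 8*s + 72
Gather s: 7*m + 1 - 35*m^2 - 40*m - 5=-35*m^2 - 33*m - 4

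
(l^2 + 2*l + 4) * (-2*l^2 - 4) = -2*l^4 - 4*l^3 - 12*l^2 - 8*l - 16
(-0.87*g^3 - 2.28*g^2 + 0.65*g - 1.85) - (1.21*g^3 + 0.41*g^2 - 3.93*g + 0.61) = -2.08*g^3 - 2.69*g^2 + 4.58*g - 2.46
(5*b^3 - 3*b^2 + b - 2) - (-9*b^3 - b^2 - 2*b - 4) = 14*b^3 - 2*b^2 + 3*b + 2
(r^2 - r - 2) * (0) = 0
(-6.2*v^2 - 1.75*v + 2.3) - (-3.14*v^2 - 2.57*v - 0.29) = -3.06*v^2 + 0.82*v + 2.59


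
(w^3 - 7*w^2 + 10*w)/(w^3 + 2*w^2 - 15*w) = (w^2 - 7*w + 10)/(w^2 + 2*w - 15)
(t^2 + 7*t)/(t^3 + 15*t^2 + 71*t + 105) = t/(t^2 + 8*t + 15)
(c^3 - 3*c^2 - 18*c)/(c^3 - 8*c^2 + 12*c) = (c + 3)/(c - 2)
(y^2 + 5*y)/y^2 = (y + 5)/y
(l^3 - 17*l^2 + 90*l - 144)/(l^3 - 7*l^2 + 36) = (l - 8)/(l + 2)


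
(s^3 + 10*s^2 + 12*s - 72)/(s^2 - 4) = (s^2 + 12*s + 36)/(s + 2)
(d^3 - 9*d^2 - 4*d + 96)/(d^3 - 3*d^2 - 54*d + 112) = (d^2 - d - 12)/(d^2 + 5*d - 14)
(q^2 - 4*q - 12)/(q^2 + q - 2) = (q - 6)/(q - 1)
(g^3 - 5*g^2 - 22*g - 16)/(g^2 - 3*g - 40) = (g^2 + 3*g + 2)/(g + 5)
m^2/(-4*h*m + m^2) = -m/(4*h - m)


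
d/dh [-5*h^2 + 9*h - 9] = 9 - 10*h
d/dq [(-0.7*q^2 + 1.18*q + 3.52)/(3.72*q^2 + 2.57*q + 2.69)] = (-6.1886*q^2 - 29.9548*q - 5.8722)/(13.8384*q^4 + 19.1208*q^3 + 26.6185*q^2 + 13.8266*q + 7.2361)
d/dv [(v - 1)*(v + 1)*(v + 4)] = 3*v^2 + 8*v - 1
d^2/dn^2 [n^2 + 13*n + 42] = 2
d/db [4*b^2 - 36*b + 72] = 8*b - 36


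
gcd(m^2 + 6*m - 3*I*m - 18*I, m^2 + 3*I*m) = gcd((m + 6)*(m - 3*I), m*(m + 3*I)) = 1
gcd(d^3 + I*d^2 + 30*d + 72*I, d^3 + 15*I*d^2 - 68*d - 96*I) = d^2 + 7*I*d - 12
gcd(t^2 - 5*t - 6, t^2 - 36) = t - 6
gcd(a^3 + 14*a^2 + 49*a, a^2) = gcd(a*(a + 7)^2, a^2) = a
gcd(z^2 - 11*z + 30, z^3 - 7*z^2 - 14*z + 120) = z^2 - 11*z + 30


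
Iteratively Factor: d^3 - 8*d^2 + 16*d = (d)*(d^2 - 8*d + 16) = d*(d - 4)*(d - 4)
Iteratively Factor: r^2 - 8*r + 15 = (r - 3)*(r - 5)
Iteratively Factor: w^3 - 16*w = (w - 4)*(w^2 + 4*w) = (w - 4)*(w + 4)*(w)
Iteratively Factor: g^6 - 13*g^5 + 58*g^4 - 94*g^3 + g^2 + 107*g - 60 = (g - 1)*(g^5 - 12*g^4 + 46*g^3 - 48*g^2 - 47*g + 60) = (g - 5)*(g - 1)*(g^4 - 7*g^3 + 11*g^2 + 7*g - 12) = (g - 5)*(g - 4)*(g - 1)*(g^3 - 3*g^2 - g + 3) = (g - 5)*(g - 4)*(g - 1)*(g + 1)*(g^2 - 4*g + 3) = (g - 5)*(g - 4)*(g - 3)*(g - 1)*(g + 1)*(g - 1)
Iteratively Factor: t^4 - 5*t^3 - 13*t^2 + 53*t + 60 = (t - 4)*(t^3 - t^2 - 17*t - 15) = (t - 4)*(t + 1)*(t^2 - 2*t - 15) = (t - 5)*(t - 4)*(t + 1)*(t + 3)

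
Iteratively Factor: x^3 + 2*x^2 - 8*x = (x - 2)*(x^2 + 4*x) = (x - 2)*(x + 4)*(x)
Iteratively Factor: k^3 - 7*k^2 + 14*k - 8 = (k - 4)*(k^2 - 3*k + 2) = (k - 4)*(k - 1)*(k - 2)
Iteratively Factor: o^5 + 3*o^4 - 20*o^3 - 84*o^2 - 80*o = (o)*(o^4 + 3*o^3 - 20*o^2 - 84*o - 80) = o*(o - 5)*(o^3 + 8*o^2 + 20*o + 16) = o*(o - 5)*(o + 2)*(o^2 + 6*o + 8) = o*(o - 5)*(o + 2)^2*(o + 4)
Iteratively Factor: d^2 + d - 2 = (d + 2)*(d - 1)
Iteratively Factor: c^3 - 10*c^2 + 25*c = (c)*(c^2 - 10*c + 25) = c*(c - 5)*(c - 5)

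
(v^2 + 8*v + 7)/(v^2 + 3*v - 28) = (v + 1)/(v - 4)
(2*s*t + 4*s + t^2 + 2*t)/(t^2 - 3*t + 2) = (2*s*t + 4*s + t^2 + 2*t)/(t^2 - 3*t + 2)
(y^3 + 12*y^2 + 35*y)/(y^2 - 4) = y*(y^2 + 12*y + 35)/(y^2 - 4)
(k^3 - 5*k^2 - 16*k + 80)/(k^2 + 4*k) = k - 9 + 20/k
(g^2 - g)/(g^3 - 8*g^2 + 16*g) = (g - 1)/(g^2 - 8*g + 16)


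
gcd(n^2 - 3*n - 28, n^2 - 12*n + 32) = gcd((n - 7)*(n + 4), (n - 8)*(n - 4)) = 1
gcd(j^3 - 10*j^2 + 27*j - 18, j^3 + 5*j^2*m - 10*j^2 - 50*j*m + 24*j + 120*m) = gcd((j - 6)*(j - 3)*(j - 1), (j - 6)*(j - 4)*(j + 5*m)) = j - 6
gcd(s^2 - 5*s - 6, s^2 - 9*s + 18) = s - 6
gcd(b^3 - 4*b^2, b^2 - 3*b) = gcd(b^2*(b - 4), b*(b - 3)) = b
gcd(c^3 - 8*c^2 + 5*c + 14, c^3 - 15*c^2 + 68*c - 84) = c^2 - 9*c + 14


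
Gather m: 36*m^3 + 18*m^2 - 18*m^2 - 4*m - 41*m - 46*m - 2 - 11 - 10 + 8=36*m^3 - 91*m - 15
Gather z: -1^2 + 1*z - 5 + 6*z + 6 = 7*z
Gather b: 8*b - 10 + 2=8*b - 8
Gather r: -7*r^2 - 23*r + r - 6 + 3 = -7*r^2 - 22*r - 3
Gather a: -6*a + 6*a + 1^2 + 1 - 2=0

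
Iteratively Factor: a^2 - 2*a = (a - 2)*(a)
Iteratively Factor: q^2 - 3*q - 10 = (q + 2)*(q - 5)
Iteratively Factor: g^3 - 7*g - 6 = (g + 1)*(g^2 - g - 6) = (g - 3)*(g + 1)*(g + 2)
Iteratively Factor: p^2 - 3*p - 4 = (p + 1)*(p - 4)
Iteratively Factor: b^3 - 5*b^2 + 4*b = (b)*(b^2 - 5*b + 4) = b*(b - 1)*(b - 4)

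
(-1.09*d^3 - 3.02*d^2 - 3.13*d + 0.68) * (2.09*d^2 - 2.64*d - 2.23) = -2.2781*d^5 - 3.4342*d^4 + 3.8618*d^3 + 16.419*d^2 + 5.1847*d - 1.5164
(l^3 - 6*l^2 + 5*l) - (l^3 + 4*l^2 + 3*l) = -10*l^2 + 2*l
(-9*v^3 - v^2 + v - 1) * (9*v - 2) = -81*v^4 + 9*v^3 + 11*v^2 - 11*v + 2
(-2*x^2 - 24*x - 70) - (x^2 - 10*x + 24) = -3*x^2 - 14*x - 94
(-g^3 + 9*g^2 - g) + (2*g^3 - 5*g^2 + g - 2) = g^3 + 4*g^2 - 2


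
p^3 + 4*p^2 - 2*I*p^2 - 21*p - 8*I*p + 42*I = (p - 3)*(p + 7)*(p - 2*I)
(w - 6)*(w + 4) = w^2 - 2*w - 24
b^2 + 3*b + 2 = (b + 1)*(b + 2)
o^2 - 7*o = o*(o - 7)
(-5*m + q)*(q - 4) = -5*m*q + 20*m + q^2 - 4*q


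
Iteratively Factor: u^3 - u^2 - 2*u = (u)*(u^2 - u - 2) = u*(u - 2)*(u + 1)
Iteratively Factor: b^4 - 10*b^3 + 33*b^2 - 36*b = (b)*(b^3 - 10*b^2 + 33*b - 36) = b*(b - 4)*(b^2 - 6*b + 9) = b*(b - 4)*(b - 3)*(b - 3)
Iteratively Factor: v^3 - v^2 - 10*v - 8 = (v - 4)*(v^2 + 3*v + 2) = (v - 4)*(v + 2)*(v + 1)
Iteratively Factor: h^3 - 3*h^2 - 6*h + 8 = (h - 4)*(h^2 + h - 2) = (h - 4)*(h - 1)*(h + 2)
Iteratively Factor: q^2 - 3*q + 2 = (q - 2)*(q - 1)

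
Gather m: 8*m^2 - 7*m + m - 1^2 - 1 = 8*m^2 - 6*m - 2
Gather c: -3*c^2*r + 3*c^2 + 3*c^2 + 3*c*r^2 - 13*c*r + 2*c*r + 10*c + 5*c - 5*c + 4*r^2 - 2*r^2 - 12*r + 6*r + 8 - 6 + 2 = c^2*(6 - 3*r) + c*(3*r^2 - 11*r + 10) + 2*r^2 - 6*r + 4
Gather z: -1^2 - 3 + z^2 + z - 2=z^2 + z - 6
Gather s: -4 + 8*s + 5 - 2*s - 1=6*s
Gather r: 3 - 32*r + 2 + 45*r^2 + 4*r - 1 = 45*r^2 - 28*r + 4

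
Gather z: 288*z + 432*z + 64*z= 784*z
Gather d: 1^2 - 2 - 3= -4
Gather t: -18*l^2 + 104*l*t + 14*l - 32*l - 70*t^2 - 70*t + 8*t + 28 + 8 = -18*l^2 - 18*l - 70*t^2 + t*(104*l - 62) + 36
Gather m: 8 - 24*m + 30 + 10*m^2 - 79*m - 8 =10*m^2 - 103*m + 30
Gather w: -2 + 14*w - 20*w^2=-20*w^2 + 14*w - 2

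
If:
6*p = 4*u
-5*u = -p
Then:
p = 0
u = 0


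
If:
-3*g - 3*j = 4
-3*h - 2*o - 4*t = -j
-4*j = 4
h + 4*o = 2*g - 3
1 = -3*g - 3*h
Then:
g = -1/3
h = 0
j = -1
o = -11/12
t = 5/24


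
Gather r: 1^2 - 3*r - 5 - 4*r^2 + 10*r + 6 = -4*r^2 + 7*r + 2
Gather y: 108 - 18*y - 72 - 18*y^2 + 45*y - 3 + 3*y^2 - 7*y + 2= -15*y^2 + 20*y + 35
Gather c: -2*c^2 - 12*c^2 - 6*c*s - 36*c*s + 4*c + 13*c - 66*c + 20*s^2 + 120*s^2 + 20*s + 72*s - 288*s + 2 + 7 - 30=-14*c^2 + c*(-42*s - 49) + 140*s^2 - 196*s - 21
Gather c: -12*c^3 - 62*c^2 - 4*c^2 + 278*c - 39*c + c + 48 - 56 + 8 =-12*c^3 - 66*c^2 + 240*c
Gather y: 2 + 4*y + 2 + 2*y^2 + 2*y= 2*y^2 + 6*y + 4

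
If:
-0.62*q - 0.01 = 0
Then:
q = -0.02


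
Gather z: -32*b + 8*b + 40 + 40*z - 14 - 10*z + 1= -24*b + 30*z + 27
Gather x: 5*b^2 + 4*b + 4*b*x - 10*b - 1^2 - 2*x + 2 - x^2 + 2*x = 5*b^2 + 4*b*x - 6*b - x^2 + 1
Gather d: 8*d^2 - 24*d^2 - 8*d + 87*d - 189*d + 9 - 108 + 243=-16*d^2 - 110*d + 144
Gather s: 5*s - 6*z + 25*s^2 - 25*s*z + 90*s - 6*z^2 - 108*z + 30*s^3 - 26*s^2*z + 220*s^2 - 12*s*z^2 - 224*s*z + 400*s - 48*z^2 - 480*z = 30*s^3 + s^2*(245 - 26*z) + s*(-12*z^2 - 249*z + 495) - 54*z^2 - 594*z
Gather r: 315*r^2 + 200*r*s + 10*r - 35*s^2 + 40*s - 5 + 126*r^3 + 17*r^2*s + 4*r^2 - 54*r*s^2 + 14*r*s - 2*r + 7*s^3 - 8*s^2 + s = 126*r^3 + r^2*(17*s + 319) + r*(-54*s^2 + 214*s + 8) + 7*s^3 - 43*s^2 + 41*s - 5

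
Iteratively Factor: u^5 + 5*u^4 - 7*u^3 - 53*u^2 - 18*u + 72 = (u - 3)*(u^4 + 8*u^3 + 17*u^2 - 2*u - 24) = (u - 3)*(u + 3)*(u^3 + 5*u^2 + 2*u - 8) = (u - 3)*(u + 2)*(u + 3)*(u^2 + 3*u - 4) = (u - 3)*(u - 1)*(u + 2)*(u + 3)*(u + 4)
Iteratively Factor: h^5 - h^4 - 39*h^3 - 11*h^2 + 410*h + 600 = (h - 5)*(h^4 + 4*h^3 - 19*h^2 - 106*h - 120) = (h - 5)*(h + 2)*(h^3 + 2*h^2 - 23*h - 60) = (h - 5)*(h + 2)*(h + 4)*(h^2 - 2*h - 15) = (h - 5)^2*(h + 2)*(h + 4)*(h + 3)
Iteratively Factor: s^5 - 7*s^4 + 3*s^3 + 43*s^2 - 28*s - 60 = (s - 5)*(s^4 - 2*s^3 - 7*s^2 + 8*s + 12) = (s - 5)*(s + 2)*(s^3 - 4*s^2 + s + 6) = (s - 5)*(s + 1)*(s + 2)*(s^2 - 5*s + 6) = (s - 5)*(s - 2)*(s + 1)*(s + 2)*(s - 3)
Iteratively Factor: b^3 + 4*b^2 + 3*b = (b + 1)*(b^2 + 3*b) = b*(b + 1)*(b + 3)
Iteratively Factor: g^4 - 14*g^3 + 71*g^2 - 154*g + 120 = (g - 5)*(g^3 - 9*g^2 + 26*g - 24) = (g - 5)*(g - 3)*(g^2 - 6*g + 8) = (g - 5)*(g - 3)*(g - 2)*(g - 4)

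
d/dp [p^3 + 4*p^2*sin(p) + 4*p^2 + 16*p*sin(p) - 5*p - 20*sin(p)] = 4*p^2*cos(p) + 3*p^2 + 8*p*sin(p) + 16*p*cos(p) + 8*p + 16*sin(p) - 20*cos(p) - 5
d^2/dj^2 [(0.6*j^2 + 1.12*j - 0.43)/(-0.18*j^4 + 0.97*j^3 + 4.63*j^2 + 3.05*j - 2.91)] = (-0.11664*j^8 + 0.193104*j^7 + 1.278312*j^6 - 6.92754*j^5 - 17.271624*j^4 - 6.46888799999999*j^3 - 26.203644*j^2 - 46.82454*j - 10.455652)/(0.005832*j^12 - 0.094284*j^11 + 0.0580499999999999*j^10 + 3.641255*j^9 + 1.984857*j^8 - 58.78791*j^7 - 182.753734*j^6 - 154.388844*j^5 + 114.160596*j^4 + 193.546594*j^3 - 36.411084*j^2 - 77.483115*j + 24.642171)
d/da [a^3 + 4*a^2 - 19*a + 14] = 3*a^2 + 8*a - 19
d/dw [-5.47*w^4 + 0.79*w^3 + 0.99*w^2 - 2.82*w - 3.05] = -21.88*w^3 + 2.37*w^2 + 1.98*w - 2.82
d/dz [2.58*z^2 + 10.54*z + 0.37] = 5.16*z + 10.54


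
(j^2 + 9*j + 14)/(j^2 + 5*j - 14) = (j + 2)/(j - 2)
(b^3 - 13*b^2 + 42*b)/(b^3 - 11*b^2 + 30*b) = (b - 7)/(b - 5)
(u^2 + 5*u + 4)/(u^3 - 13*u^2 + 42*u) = (u^2 + 5*u + 4)/(u*(u^2 - 13*u + 42))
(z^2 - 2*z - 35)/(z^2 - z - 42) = (z + 5)/(z + 6)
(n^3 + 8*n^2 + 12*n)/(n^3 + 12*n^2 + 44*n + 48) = n/(n + 4)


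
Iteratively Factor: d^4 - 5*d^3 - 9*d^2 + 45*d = (d + 3)*(d^3 - 8*d^2 + 15*d) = (d - 3)*(d + 3)*(d^2 - 5*d) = d*(d - 3)*(d + 3)*(d - 5)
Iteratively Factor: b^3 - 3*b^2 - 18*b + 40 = (b - 2)*(b^2 - b - 20) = (b - 2)*(b + 4)*(b - 5)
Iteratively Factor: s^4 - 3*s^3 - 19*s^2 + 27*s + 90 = (s + 3)*(s^3 - 6*s^2 - s + 30) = (s + 2)*(s + 3)*(s^2 - 8*s + 15) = (s - 3)*(s + 2)*(s + 3)*(s - 5)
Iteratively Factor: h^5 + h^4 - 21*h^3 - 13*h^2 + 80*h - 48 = (h + 3)*(h^4 - 2*h^3 - 15*h^2 + 32*h - 16) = (h - 4)*(h + 3)*(h^3 + 2*h^2 - 7*h + 4) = (h - 4)*(h - 1)*(h + 3)*(h^2 + 3*h - 4) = (h - 4)*(h - 1)^2*(h + 3)*(h + 4)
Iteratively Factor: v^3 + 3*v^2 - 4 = (v - 1)*(v^2 + 4*v + 4) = (v - 1)*(v + 2)*(v + 2)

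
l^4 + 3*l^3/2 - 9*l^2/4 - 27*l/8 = l*(l - 3/2)*(l + 3/2)^2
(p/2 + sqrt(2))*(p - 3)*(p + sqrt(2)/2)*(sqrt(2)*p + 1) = sqrt(2)*p^4/2 - 3*sqrt(2)*p^3/2 + 3*p^3 - 9*p^2 + 9*sqrt(2)*p^2/4 - 27*sqrt(2)*p/4 + p - 3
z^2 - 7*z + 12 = (z - 4)*(z - 3)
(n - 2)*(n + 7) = n^2 + 5*n - 14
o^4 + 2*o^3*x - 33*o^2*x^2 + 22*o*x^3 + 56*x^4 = (o - 4*x)*(o - 2*x)*(o + x)*(o + 7*x)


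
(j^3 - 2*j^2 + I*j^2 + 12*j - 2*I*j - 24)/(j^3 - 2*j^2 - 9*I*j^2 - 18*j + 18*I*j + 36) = (j + 4*I)/(j - 6*I)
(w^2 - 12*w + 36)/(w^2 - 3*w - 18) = (w - 6)/(w + 3)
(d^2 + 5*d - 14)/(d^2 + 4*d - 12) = (d + 7)/(d + 6)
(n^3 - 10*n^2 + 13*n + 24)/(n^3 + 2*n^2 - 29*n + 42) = (n^2 - 7*n - 8)/(n^2 + 5*n - 14)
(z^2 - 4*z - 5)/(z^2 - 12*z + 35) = (z + 1)/(z - 7)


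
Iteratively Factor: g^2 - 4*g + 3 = (g - 3)*(g - 1)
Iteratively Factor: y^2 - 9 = (y + 3)*(y - 3)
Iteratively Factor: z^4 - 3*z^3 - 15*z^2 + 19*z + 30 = (z + 3)*(z^3 - 6*z^2 + 3*z + 10) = (z - 5)*(z + 3)*(z^2 - z - 2) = (z - 5)*(z - 2)*(z + 3)*(z + 1)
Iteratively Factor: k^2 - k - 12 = (k + 3)*(k - 4)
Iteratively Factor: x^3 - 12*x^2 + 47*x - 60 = (x - 3)*(x^2 - 9*x + 20) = (x - 4)*(x - 3)*(x - 5)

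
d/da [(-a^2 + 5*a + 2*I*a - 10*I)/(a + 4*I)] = (-a^2 - 8*I*a - 8 + 30*I)/(a^2 + 8*I*a - 16)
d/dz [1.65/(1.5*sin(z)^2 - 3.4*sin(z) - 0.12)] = (5.61 - 4.95*sin(z))*cos(z)/(-1.5*sin(z)^2 + 3.4*sin(z) + 0.12)^2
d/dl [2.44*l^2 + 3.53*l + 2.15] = 4.88*l + 3.53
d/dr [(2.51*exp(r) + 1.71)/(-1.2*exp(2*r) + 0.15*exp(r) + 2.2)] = (3.012*exp(2*r) + 4.104*exp(r) + 5.2655)*exp(r)/(1.44*exp(4*r) - 0.36*exp(3*r) - 5.2575*exp(2*r) + 0.66*exp(r) + 4.84)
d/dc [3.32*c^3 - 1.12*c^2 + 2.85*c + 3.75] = 9.96*c^2 - 2.24*c + 2.85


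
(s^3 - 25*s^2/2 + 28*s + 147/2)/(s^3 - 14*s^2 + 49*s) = (s + 3/2)/s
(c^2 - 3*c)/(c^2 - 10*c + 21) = c/(c - 7)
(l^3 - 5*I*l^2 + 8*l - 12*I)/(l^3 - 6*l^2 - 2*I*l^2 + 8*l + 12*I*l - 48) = (l^2 - 7*I*l - 6)/(l^2 + l*(-6 - 4*I) + 24*I)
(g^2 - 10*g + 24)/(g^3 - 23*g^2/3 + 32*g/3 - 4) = 3*(g - 4)/(3*g^2 - 5*g + 2)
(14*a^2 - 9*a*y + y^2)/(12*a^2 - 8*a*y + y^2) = (-7*a + y)/(-6*a + y)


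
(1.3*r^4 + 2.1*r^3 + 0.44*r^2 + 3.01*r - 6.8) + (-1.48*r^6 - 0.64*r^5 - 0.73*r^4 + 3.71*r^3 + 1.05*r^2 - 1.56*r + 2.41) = -1.48*r^6 - 0.64*r^5 + 0.57*r^4 + 5.81*r^3 + 1.49*r^2 + 1.45*r - 4.39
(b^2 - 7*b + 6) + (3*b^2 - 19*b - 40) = 4*b^2 - 26*b - 34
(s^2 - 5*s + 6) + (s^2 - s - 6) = 2*s^2 - 6*s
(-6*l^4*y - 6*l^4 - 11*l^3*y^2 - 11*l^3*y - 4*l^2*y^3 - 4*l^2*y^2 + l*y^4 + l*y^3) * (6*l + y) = -36*l^5*y - 36*l^5 - 72*l^4*y^2 - 72*l^4*y - 35*l^3*y^3 - 35*l^3*y^2 + 2*l^2*y^4 + 2*l^2*y^3 + l*y^5 + l*y^4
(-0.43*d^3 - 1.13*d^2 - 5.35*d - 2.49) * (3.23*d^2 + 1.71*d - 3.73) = -1.3889*d^5 - 4.3852*d^4 - 17.6089*d^3 - 12.9763*d^2 + 15.6976*d + 9.2877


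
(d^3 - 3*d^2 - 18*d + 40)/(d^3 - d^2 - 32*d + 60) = (d + 4)/(d + 6)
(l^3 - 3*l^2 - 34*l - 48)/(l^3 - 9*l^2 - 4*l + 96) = (l + 2)/(l - 4)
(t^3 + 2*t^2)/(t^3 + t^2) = (t + 2)/(t + 1)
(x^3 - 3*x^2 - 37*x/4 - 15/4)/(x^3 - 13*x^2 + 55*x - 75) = (x^2 + 2*x + 3/4)/(x^2 - 8*x + 15)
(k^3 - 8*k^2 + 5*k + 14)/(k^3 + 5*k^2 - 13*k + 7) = (k^3 - 8*k^2 + 5*k + 14)/(k^3 + 5*k^2 - 13*k + 7)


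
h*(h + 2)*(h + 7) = h^3 + 9*h^2 + 14*h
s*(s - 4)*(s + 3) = s^3 - s^2 - 12*s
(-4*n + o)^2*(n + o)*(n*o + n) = 16*n^4*o + 16*n^4 + 8*n^3*o^2 + 8*n^3*o - 7*n^2*o^3 - 7*n^2*o^2 + n*o^4 + n*o^3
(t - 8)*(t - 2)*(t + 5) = t^3 - 5*t^2 - 34*t + 80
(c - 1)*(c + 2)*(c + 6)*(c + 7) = c^4 + 14*c^3 + 53*c^2 + 16*c - 84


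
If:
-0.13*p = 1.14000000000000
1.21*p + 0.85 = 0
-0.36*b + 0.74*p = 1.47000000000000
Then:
No Solution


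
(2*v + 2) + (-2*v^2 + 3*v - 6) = -2*v^2 + 5*v - 4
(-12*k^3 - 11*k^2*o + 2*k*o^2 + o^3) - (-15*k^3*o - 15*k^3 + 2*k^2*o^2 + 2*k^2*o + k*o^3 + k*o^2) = 15*k^3*o + 3*k^3 - 2*k^2*o^2 - 13*k^2*o - k*o^3 + k*o^2 + o^3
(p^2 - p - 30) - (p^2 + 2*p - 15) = -3*p - 15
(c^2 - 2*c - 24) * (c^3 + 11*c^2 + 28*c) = c^5 + 9*c^4 - 18*c^3 - 320*c^2 - 672*c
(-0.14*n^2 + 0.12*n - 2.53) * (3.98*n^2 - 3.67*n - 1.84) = -0.5572*n^4 + 0.9914*n^3 - 10.2522*n^2 + 9.0643*n + 4.6552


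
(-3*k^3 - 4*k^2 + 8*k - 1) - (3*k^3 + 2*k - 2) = -6*k^3 - 4*k^2 + 6*k + 1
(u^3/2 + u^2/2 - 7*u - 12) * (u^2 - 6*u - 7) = u^5/2 - 5*u^4/2 - 27*u^3/2 + 53*u^2/2 + 121*u + 84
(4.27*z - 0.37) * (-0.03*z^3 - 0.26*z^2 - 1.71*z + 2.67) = -0.1281*z^4 - 1.0991*z^3 - 7.2055*z^2 + 12.0336*z - 0.9879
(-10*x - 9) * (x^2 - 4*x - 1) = -10*x^3 + 31*x^2 + 46*x + 9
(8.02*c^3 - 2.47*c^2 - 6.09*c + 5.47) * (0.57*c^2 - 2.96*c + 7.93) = 4.5714*c^5 - 25.1471*c^4 + 67.4385*c^3 + 1.5572*c^2 - 64.4849*c + 43.3771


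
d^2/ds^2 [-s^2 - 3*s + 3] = -2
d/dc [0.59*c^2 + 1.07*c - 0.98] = 1.18*c + 1.07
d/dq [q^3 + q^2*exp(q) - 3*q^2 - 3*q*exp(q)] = q^2*exp(q) + 3*q^2 - q*exp(q) - 6*q - 3*exp(q)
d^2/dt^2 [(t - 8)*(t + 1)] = 2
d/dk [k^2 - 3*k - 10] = 2*k - 3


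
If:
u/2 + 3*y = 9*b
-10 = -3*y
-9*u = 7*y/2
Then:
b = 505/486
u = -35/27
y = 10/3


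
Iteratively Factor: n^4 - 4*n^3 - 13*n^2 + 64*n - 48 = (n + 4)*(n^3 - 8*n^2 + 19*n - 12) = (n - 4)*(n + 4)*(n^2 - 4*n + 3) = (n - 4)*(n - 3)*(n + 4)*(n - 1)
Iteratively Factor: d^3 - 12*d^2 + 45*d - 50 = (d - 2)*(d^2 - 10*d + 25) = (d - 5)*(d - 2)*(d - 5)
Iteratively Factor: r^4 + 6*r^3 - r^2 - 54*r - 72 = (r - 3)*(r^3 + 9*r^2 + 26*r + 24) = (r - 3)*(r + 3)*(r^2 + 6*r + 8) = (r - 3)*(r + 3)*(r + 4)*(r + 2)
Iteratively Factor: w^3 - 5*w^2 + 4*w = (w - 4)*(w^2 - w) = w*(w - 4)*(w - 1)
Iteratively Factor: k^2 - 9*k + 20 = (k - 4)*(k - 5)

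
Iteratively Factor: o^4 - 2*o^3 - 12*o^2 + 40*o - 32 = (o + 4)*(o^3 - 6*o^2 + 12*o - 8) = (o - 2)*(o + 4)*(o^2 - 4*o + 4) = (o - 2)^2*(o + 4)*(o - 2)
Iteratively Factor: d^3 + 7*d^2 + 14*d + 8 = (d + 1)*(d^2 + 6*d + 8) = (d + 1)*(d + 2)*(d + 4)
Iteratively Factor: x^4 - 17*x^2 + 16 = (x + 4)*(x^3 - 4*x^2 - x + 4) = (x - 4)*(x + 4)*(x^2 - 1) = (x - 4)*(x - 1)*(x + 4)*(x + 1)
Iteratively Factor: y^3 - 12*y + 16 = (y + 4)*(y^2 - 4*y + 4) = (y - 2)*(y + 4)*(y - 2)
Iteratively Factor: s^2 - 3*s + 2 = (s - 2)*(s - 1)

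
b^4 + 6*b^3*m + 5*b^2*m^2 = b^2*(b + m)*(b + 5*m)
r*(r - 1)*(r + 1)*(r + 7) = r^4 + 7*r^3 - r^2 - 7*r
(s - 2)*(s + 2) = s^2 - 4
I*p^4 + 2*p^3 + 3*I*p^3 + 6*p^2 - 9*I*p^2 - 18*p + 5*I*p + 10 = (p - 1)*(p + 5)*(p - 2*I)*(I*p - I)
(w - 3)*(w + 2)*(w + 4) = w^3 + 3*w^2 - 10*w - 24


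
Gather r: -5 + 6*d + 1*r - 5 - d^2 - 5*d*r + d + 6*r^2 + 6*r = -d^2 + 7*d + 6*r^2 + r*(7 - 5*d) - 10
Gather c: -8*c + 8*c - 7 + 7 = 0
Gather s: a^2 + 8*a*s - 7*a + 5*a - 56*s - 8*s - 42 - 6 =a^2 - 2*a + s*(8*a - 64) - 48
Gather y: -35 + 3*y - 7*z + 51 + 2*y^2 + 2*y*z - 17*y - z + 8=2*y^2 + y*(2*z - 14) - 8*z + 24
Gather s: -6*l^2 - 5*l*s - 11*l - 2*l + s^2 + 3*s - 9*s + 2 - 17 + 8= -6*l^2 - 13*l + s^2 + s*(-5*l - 6) - 7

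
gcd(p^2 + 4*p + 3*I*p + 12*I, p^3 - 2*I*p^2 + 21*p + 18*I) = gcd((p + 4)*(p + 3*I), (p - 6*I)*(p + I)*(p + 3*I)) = p + 3*I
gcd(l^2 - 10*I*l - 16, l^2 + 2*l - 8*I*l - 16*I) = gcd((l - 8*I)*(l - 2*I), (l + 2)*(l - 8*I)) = l - 8*I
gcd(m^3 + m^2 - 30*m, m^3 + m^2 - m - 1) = 1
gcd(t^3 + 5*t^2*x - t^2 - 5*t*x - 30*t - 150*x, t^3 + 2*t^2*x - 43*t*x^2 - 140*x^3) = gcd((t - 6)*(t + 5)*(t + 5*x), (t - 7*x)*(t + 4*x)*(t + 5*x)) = t + 5*x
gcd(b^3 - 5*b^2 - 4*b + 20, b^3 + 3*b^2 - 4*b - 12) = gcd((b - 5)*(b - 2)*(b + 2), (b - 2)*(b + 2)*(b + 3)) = b^2 - 4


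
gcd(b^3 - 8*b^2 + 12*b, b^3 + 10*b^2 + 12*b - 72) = b - 2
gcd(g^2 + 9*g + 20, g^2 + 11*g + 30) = g + 5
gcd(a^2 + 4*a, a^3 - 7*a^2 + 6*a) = a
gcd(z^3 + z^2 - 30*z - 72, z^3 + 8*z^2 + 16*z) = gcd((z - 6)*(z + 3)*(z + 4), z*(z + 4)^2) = z + 4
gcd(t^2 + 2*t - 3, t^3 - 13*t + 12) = t - 1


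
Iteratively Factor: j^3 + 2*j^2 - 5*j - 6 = (j + 3)*(j^2 - j - 2) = (j + 1)*(j + 3)*(j - 2)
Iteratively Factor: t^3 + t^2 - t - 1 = (t - 1)*(t^2 + 2*t + 1) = (t - 1)*(t + 1)*(t + 1)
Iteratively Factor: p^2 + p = (p)*(p + 1)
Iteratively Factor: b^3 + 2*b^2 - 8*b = (b + 4)*(b^2 - 2*b) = b*(b + 4)*(b - 2)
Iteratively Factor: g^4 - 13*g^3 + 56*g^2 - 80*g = (g - 5)*(g^3 - 8*g^2 + 16*g) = (g - 5)*(g - 4)*(g^2 - 4*g) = g*(g - 5)*(g - 4)*(g - 4)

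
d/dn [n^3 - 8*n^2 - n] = 3*n^2 - 16*n - 1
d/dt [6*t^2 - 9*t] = 12*t - 9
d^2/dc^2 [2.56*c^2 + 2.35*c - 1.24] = 5.12000000000000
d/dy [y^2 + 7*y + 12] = 2*y + 7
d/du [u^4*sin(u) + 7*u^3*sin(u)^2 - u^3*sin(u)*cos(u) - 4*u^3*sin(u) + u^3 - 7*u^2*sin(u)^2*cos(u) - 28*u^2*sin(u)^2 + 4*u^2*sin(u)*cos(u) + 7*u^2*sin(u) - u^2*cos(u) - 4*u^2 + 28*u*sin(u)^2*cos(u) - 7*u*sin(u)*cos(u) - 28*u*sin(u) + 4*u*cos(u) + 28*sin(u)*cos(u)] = u^4*cos(u) + 7*u^3*sin(2*u) - u^3*cos(2*u) - 4*sqrt(2)*u^3*cos(u + pi/4) - 37*u^2*sin(u)/4 - 59*u^2*sin(2*u)/2 - 21*u^2*sin(3*u)/4 + 7*u^2*cos(u) - 13*u^2*cos(2*u)/2 + 27*u^2/2 + 3*u*sin(u) + 4*u*sin(2*u) + 21*u*sin(3*u) - 67*u*cos(u)/2 + 21*u*cos(2*u) + 7*u*cos(3*u)/2 - 36*u - 28*sin(u) - 7*sin(2*u)/2 + 11*cos(u) + 28*cos(2*u) - 7*cos(3*u)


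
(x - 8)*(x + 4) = x^2 - 4*x - 32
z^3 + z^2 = z^2*(z + 1)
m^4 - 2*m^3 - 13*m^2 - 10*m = m*(m - 5)*(m + 1)*(m + 2)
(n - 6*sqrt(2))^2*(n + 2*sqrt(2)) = n^3 - 10*sqrt(2)*n^2 + 24*n + 144*sqrt(2)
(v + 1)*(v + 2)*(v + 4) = v^3 + 7*v^2 + 14*v + 8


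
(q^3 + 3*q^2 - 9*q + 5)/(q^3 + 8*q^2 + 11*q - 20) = (q - 1)/(q + 4)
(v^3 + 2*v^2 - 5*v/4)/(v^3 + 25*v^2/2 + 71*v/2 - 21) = v*(2*v + 5)/(2*(v^2 + 13*v + 42))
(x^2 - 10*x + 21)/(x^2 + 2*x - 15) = (x - 7)/(x + 5)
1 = 1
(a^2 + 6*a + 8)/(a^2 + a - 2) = (a + 4)/(a - 1)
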